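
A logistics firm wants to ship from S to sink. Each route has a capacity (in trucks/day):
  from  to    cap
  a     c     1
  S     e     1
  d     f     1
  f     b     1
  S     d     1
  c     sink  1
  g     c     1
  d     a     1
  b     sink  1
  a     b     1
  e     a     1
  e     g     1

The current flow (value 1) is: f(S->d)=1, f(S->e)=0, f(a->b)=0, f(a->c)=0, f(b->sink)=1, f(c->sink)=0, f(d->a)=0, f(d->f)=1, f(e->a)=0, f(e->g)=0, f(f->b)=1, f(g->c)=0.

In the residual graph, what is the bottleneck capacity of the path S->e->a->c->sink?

Residual capacities along the path: S->e: 1, e->a: 1, a->c: 1, c->sink: 1.
Minimum is 1.

1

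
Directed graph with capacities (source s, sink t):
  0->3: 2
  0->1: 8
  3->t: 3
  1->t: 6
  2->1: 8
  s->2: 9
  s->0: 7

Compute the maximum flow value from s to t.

8

Augment s->0->3->t: bottleneck 2. Total 2.
Augment s->0->1->t: bottleneck 5. Total 7.
Augment s->2->1->t: bottleneck 1. Total 8.
No augmenting path remains in the residual graph.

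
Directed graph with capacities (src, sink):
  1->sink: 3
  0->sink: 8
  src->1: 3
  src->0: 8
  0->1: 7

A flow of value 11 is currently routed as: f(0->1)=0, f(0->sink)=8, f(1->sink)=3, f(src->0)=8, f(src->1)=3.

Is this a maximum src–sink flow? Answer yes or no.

Residual reachable from src: {src}; sink is not reachable.
Saturated cut: src->0, src->1 with total capacity 11 = current flow value. Flow is maximum.

Yes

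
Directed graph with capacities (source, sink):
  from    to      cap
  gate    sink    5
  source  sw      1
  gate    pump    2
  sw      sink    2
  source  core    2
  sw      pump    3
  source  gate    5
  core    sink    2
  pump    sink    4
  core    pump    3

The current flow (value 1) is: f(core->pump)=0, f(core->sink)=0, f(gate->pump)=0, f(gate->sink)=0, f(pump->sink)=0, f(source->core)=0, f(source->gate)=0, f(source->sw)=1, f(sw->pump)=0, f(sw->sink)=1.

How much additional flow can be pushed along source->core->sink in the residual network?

Residual capacities along the path: source->core: 2, core->sink: 2.
Minimum is 2.

2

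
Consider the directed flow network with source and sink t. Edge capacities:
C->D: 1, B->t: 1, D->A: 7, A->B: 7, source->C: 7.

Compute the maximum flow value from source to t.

1

Augment source->C->D->A->B->t: bottleneck 1. Total 1.
No augmenting path remains in the residual graph.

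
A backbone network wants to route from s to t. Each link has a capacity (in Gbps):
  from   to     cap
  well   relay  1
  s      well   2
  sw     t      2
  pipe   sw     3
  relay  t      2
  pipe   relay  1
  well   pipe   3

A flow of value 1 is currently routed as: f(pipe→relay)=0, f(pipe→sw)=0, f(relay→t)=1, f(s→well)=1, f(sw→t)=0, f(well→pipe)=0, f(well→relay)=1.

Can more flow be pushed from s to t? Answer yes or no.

Yes

Residual path s→well→pipe→sw→t has bottleneck 1 > 0.
Pushing 1 along it raises the flow to 2, so the given flow is not maximum.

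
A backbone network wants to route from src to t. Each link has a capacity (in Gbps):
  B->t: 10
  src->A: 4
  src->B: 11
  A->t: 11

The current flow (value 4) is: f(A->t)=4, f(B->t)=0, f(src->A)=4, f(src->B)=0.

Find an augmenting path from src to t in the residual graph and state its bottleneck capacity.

Residual along src->B->t: src->B: 11, B->t: 10.
Bottleneck = min = 10.

src->B->t, bottleneck 10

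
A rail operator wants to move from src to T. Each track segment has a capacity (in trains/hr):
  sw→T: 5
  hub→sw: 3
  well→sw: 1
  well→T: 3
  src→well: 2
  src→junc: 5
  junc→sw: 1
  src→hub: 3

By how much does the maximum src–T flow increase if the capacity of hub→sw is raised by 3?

0

Original max flow = 6.
Edge hub→sw does not cross the min cut (source side {junc, src}), so extra capacity there cannot help.
New max flow = 6. Increase = 0.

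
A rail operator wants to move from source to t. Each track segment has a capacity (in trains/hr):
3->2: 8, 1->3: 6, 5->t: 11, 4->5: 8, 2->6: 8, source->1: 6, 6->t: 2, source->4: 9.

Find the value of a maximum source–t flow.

Augment source->4->5->t: bottleneck 8. Total 8.
Augment source->1->3->2->6->t: bottleneck 2. Total 10.
No augmenting path remains in the residual graph.

10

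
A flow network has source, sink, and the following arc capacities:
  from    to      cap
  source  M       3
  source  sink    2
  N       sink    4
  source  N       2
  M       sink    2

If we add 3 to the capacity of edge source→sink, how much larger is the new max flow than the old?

Original max flow = 6.
After raising cap(source→sink), augmenting paths through that edge carry 3 more units.
New max flow = 9. Increase = 3.

3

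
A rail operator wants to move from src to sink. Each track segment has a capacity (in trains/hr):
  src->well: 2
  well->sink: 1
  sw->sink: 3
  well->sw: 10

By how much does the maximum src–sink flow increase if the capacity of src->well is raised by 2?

2

Original max flow = 2.
After raising cap(src->well), augmenting paths through that edge carry 2 more units.
New max flow = 4. Increase = 2.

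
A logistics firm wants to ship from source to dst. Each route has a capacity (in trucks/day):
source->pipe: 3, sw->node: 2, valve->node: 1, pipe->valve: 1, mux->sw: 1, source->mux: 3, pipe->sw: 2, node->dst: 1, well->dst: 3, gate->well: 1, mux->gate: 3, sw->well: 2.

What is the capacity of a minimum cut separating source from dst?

4

Max flow = 4 (via 3 augmenting paths).
In the residual at optimum, the set reachable from source is {gate, mux, node, pipe, source, sw, valve}.
Cut edges: sw->well (cap 2), node->dst (cap 1), gate->well (cap 1). Sum = 4.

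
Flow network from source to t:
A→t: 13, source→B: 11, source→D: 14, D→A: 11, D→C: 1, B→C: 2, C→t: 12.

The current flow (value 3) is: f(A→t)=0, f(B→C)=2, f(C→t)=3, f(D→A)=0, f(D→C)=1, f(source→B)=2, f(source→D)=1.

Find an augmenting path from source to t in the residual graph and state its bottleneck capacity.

source→D→A→t, bottleneck 11

Residual along source→D→A→t: source→D: 13, D→A: 11, A→t: 13.
Bottleneck = min = 11.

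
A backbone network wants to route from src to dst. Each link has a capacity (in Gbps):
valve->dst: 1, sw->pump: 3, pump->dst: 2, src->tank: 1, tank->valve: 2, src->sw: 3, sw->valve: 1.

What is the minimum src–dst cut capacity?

3

Max flow = 3 (via 2 augmenting paths).
In the residual at optimum, the set reachable from src is {pump, src, sw, tank, valve}.
Cut edges: pump->dst (cap 2), valve->dst (cap 1). Sum = 3.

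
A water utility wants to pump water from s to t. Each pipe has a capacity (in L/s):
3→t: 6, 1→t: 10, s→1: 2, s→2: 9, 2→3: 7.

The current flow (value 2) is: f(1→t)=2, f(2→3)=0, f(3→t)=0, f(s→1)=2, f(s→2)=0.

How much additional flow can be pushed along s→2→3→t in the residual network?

6

Residual capacities along the path: s→2: 9, 2→3: 7, 3→t: 6.
Minimum is 6.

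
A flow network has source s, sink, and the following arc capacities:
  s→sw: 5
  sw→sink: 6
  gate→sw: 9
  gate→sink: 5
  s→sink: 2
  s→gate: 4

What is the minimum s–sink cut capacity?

11

Max flow = 11 (via 3 augmenting paths).
In the residual at optimum, the set reachable from s is {s}.
Cut edges: s→gate (cap 4), s→sw (cap 5), s→sink (cap 2). Sum = 11.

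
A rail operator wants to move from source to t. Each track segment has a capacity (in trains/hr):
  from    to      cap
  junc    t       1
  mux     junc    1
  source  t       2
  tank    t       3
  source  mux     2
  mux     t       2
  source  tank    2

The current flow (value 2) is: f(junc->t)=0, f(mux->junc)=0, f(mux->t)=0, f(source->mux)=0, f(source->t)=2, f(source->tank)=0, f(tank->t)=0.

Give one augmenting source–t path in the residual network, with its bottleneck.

source->mux->t, bottleneck 2

Residual along source->mux->t: source->mux: 2, mux->t: 2.
Bottleneck = min = 2.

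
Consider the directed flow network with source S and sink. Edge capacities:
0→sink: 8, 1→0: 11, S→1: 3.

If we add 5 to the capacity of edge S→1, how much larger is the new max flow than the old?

5

Original max flow = 3.
After raising cap(S→1), augmenting paths through that edge carry 5 more units.
New max flow = 8. Increase = 5.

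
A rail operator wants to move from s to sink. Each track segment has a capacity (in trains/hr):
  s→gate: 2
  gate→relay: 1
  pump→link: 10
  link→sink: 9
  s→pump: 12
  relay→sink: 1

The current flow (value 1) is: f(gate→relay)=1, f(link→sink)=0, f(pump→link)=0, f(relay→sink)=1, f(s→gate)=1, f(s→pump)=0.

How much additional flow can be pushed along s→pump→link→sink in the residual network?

Residual capacities along the path: s→pump: 12, pump→link: 10, link→sink: 9.
Minimum is 9.

9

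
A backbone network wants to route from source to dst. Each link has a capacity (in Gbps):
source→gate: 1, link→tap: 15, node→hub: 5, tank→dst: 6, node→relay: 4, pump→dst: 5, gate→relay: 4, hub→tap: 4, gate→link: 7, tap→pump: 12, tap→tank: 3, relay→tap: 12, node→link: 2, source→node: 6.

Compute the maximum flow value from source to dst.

Augment source→node→hub→tap→tank→dst: bottleneck 3. Total 3.
Augment source→node→hub→tap→pump→dst: bottleneck 1. Total 4.
Augment source→node→link→tap→pump→dst: bottleneck 2. Total 6.
Augment source→gate→relay→tap→pump→dst: bottleneck 1. Total 7.
No augmenting path remains in the residual graph.

7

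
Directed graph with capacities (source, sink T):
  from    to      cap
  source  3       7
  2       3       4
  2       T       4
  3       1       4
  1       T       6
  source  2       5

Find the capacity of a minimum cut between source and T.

8

Max flow = 8 (via 2 augmenting paths).
In the residual at optimum, the set reachable from source is {2, 3, source}.
Cut edges: 2→T (cap 4), 3→1 (cap 4). Sum = 8.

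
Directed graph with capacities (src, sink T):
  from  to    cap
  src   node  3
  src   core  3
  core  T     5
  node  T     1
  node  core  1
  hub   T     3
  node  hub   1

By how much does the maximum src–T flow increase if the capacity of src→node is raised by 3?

Original max flow = 6.
Even with extra capacity on src→node, another cut of capacity 6 remains binding.
New max flow = 6. Increase = 0.

0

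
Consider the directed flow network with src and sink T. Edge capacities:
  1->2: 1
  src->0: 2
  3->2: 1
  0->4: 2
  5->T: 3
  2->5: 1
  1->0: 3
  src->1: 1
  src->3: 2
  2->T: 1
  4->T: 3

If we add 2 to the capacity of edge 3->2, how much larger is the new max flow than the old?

Original max flow = 4.
Even with extra capacity on 3->2, another cut of capacity 4 remains binding.
New max flow = 4. Increase = 0.

0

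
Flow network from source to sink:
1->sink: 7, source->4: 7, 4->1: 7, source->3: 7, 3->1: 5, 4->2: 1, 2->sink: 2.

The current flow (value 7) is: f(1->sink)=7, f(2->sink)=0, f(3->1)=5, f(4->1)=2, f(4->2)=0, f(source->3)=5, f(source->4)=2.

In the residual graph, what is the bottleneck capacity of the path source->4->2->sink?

1

Residual capacities along the path: source->4: 5, 4->2: 1, 2->sink: 2.
Minimum is 1.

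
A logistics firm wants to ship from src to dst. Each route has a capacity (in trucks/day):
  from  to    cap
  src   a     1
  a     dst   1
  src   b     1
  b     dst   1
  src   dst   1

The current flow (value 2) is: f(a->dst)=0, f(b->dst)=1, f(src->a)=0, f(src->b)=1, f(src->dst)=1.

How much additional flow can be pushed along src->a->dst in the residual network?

1

Residual capacities along the path: src->a: 1, a->dst: 1.
Minimum is 1.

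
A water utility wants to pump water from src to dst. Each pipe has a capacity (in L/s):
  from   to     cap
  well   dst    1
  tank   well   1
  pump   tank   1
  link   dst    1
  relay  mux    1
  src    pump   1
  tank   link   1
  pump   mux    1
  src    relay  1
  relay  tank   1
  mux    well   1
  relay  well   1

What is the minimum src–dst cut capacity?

2

Max flow = 2 (via 2 augmenting paths).
In the residual at optimum, the set reachable from src is {src}.
Cut edges: src→pump (cap 1), src→relay (cap 1). Sum = 2.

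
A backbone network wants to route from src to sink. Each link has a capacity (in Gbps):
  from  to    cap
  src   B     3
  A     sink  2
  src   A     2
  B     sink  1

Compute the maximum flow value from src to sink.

3

Augment src→B→sink: bottleneck 1. Total 1.
Augment src→A→sink: bottleneck 2. Total 3.
No augmenting path remains in the residual graph.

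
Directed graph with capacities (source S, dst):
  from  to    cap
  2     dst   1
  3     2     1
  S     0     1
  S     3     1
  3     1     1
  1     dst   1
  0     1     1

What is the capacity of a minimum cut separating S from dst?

2

Max flow = 2 (via 2 augmenting paths).
In the residual at optimum, the set reachable from S is {S}.
Cut edges: S→0 (cap 1), S→3 (cap 1). Sum = 2.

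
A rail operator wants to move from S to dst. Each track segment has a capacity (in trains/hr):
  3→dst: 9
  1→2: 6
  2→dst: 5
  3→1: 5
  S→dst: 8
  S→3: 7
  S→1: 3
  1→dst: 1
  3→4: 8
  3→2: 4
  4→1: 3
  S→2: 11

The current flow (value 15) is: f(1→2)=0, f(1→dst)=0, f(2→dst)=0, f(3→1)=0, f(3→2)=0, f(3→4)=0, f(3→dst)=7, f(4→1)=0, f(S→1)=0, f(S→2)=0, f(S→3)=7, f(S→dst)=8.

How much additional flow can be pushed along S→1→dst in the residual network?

1

Residual capacities along the path: S→1: 3, 1→dst: 1.
Minimum is 1.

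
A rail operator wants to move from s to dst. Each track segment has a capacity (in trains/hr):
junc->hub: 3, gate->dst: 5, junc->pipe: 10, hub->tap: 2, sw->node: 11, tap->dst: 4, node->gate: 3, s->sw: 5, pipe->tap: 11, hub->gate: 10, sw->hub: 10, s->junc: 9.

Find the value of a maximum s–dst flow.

9

Augment s->sw->node->gate->dst: bottleneck 3. Total 3.
Augment s->sw->hub->gate->dst: bottleneck 2. Total 5.
Augment s->junc->hub->tap->dst: bottleneck 2. Total 7.
Augment s->junc->pipe->tap->dst: bottleneck 2. Total 9.
No augmenting path remains in the residual graph.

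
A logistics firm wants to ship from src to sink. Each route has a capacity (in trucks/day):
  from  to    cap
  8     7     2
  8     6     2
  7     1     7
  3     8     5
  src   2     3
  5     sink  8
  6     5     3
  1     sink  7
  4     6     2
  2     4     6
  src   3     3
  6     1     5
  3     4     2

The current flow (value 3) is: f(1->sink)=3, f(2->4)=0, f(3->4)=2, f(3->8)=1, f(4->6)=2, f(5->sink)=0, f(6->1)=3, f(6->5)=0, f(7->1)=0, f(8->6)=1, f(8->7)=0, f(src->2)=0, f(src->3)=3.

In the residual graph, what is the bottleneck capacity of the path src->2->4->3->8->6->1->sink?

1

Residual capacities along the path: src->2: 3, 2->4: 6, 4->3: 2, 3->8: 4, 8->6: 1, 6->1: 2, 1->sink: 4.
Minimum is 1.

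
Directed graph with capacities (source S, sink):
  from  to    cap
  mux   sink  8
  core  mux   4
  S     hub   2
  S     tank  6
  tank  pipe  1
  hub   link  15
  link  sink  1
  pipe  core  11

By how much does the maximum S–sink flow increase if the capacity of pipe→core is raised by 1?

0

Original max flow = 2.
Edge pipe→core does not cross the min cut (source side {S, hub, link, tank}), so extra capacity there cannot help.
New max flow = 2. Increase = 0.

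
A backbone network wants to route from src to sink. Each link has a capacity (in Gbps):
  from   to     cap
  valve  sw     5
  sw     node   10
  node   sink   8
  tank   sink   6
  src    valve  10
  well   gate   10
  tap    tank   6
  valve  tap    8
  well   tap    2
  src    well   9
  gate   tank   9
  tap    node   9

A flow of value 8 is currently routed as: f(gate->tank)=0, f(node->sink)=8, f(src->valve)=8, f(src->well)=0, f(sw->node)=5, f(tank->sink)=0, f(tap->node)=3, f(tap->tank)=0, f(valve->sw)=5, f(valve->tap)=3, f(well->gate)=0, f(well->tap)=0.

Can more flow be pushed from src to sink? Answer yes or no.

Yes

Residual path src->valve->tap->tank->sink has bottleneck 2 > 0.
Pushing 2 along it raises the flow to 10, so the given flow is not maximum.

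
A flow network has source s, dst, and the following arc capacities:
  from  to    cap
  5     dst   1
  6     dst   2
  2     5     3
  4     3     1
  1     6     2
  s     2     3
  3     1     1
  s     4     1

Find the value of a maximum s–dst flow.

2

Augment s→2→5→dst: bottleneck 1. Total 1.
Augment s→4→3→1→6→dst: bottleneck 1. Total 2.
No augmenting path remains in the residual graph.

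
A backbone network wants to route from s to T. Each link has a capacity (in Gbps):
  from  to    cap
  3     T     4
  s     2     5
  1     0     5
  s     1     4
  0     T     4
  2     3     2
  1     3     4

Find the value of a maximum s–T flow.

6

Augment s→2→3→T: bottleneck 2. Total 2.
Augment s→1→3→T: bottleneck 2. Total 4.
Augment s→1→0→T: bottleneck 2. Total 6.
No augmenting path remains in the residual graph.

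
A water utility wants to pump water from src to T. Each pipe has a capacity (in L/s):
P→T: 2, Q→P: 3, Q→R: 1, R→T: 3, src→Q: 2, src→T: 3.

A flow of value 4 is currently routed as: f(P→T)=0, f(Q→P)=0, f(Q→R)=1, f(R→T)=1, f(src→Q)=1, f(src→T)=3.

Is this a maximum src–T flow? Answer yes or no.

Residual path src→Q→P→T has bottleneck 1 > 0.
Pushing 1 along it raises the flow to 5, so the given flow is not maximum.

No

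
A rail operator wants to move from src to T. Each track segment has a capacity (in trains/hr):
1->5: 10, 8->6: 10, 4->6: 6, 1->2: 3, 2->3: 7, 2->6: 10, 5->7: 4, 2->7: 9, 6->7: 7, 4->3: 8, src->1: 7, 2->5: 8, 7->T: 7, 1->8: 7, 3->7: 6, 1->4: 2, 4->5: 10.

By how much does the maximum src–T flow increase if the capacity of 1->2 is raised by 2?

0

Original max flow = 7.
Edge 1->2 does not cross the min cut (source side {src}), so extra capacity there cannot help.
New max flow = 7. Increase = 0.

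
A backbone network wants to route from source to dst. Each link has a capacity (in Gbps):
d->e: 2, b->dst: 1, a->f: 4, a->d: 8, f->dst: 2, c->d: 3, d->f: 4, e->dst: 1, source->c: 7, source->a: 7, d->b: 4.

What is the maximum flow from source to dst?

Augment source->a->f->dst: bottleneck 2. Total 2.
Augment source->c->d->e->dst: bottleneck 1. Total 3.
Augment source->c->d->b->dst: bottleneck 1. Total 4.
No augmenting path remains in the residual graph.

4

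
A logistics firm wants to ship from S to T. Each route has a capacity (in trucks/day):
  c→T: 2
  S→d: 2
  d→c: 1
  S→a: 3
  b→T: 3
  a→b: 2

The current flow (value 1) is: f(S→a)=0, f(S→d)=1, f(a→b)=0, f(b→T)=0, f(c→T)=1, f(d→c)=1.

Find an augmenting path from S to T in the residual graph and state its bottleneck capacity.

Residual along S→a→b→T: S→a: 3, a→b: 2, b→T: 3.
Bottleneck = min = 2.

S→a→b→T, bottleneck 2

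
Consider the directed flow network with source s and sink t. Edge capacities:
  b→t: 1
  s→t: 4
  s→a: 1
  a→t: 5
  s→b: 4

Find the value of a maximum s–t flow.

6

Augment s→t: bottleneck 4. Total 4.
Augment s→b→t: bottleneck 1. Total 5.
Augment s→a→t: bottleneck 1. Total 6.
No augmenting path remains in the residual graph.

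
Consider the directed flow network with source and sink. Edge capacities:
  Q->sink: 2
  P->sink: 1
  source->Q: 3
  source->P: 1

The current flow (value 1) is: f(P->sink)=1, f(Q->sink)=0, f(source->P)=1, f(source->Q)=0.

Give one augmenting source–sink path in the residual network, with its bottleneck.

Residual along source->Q->sink: source->Q: 3, Q->sink: 2.
Bottleneck = min = 2.

source->Q->sink, bottleneck 2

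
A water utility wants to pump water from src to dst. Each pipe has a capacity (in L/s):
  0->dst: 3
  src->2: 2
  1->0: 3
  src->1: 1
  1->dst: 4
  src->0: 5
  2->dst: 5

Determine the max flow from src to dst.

6

Augment src->2->dst: bottleneck 2. Total 2.
Augment src->1->dst: bottleneck 1. Total 3.
Augment src->0->dst: bottleneck 3. Total 6.
No augmenting path remains in the residual graph.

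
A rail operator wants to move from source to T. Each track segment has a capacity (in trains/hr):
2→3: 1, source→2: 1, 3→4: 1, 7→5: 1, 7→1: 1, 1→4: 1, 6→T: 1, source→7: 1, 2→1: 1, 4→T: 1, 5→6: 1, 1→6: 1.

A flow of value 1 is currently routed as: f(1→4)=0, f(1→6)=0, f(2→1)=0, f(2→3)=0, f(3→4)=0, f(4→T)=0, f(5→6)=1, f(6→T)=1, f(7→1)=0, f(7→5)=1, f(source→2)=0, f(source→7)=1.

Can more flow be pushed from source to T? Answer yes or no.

Yes

Residual path source→2→1→4→T has bottleneck 1 > 0.
Pushing 1 along it raises the flow to 2, so the given flow is not maximum.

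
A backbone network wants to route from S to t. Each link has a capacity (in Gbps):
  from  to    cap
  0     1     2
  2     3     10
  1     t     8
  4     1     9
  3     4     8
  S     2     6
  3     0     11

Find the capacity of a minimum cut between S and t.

6

Max flow = 6 (via 2 augmenting paths).
In the residual at optimum, the set reachable from S is {S}.
Cut edges: S→2 (cap 6). Sum = 6.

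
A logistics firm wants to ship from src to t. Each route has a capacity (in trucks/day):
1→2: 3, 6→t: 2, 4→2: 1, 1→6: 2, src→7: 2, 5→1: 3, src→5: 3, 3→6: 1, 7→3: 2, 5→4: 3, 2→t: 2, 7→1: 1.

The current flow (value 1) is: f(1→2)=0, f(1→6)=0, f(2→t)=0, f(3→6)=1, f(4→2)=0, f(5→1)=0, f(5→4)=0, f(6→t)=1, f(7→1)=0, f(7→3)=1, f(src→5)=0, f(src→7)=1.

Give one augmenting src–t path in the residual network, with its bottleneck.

Residual along src→7→1→6→t: src→7: 1, 7→1: 1, 1→6: 2, 6→t: 1.
Bottleneck = min = 1.

src→7→1→6→t, bottleneck 1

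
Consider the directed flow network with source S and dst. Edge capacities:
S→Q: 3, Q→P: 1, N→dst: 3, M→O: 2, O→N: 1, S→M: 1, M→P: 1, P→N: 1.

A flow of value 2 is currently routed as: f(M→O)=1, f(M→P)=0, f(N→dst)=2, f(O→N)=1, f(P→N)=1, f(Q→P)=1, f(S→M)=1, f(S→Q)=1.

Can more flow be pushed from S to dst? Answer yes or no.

Residual reachable from S: {Q, S}; dst is not reachable.
Saturated cut: S→M, Q→P with total capacity 2 = current flow value. Flow is maximum.

No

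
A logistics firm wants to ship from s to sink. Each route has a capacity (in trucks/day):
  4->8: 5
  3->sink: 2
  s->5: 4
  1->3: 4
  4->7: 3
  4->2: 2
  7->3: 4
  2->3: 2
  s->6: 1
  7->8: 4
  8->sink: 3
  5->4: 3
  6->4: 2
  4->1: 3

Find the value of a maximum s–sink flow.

Augment s->5->4->8->sink: bottleneck 3. Total 3.
Augment s->6->4->1->3->sink: bottleneck 1. Total 4.
No augmenting path remains in the residual graph.

4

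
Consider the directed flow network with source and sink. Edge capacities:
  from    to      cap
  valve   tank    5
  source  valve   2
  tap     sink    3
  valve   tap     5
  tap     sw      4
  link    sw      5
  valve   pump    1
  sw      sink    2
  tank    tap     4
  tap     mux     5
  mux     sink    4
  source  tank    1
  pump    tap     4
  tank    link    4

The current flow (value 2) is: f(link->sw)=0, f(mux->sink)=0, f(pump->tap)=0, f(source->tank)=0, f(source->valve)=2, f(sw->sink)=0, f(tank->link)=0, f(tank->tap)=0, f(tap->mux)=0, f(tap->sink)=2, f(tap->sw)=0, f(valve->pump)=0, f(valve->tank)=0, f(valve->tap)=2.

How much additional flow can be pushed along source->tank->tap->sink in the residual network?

Residual capacities along the path: source->tank: 1, tank->tap: 4, tap->sink: 1.
Minimum is 1.

1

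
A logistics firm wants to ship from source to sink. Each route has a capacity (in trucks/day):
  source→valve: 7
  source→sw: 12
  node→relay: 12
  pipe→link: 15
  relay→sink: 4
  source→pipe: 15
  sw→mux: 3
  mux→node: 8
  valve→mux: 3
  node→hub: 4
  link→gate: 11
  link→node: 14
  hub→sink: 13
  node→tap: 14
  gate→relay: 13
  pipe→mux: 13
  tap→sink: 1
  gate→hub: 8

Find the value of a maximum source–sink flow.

Augment source→sw→mux→node→relay→sink: bottleneck 3. Total 3.
Augment source→valve→mux→node→relay→sink: bottleneck 1. Total 4.
Augment source→valve→mux→node→hub→sink: bottleneck 2. Total 6.
Augment source→pipe→link→node→hub→sink: bottleneck 2. Total 8.
Augment source→pipe→link→node→tap→sink: bottleneck 1. Total 9.
Augment source→pipe→link→gate→hub→sink: bottleneck 8. Total 17.
No augmenting path remains in the residual graph.

17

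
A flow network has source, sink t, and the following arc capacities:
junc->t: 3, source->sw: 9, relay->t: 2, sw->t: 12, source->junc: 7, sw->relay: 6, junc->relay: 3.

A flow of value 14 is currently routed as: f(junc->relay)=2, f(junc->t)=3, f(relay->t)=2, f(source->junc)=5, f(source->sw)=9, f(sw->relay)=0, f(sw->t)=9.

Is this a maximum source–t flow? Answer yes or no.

Yes

Residual reachable from source: {junc, relay, source}; t is not reachable.
Saturated cut: source->sw, junc->t, relay->t with total capacity 14 = current flow value. Flow is maximum.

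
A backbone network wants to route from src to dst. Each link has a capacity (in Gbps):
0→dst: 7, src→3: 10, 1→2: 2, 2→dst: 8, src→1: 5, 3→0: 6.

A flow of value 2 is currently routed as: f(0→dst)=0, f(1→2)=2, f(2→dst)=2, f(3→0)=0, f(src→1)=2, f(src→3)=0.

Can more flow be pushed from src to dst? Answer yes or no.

Residual path src→3→0→dst has bottleneck 6 > 0.
Pushing 6 along it raises the flow to 8, so the given flow is not maximum.

Yes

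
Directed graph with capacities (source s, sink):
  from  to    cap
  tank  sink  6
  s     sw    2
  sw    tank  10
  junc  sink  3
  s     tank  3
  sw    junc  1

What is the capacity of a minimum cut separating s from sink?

5

Max flow = 5 (via 2 augmenting paths).
In the residual at optimum, the set reachable from s is {s}.
Cut edges: s→sw (cap 2), s→tank (cap 3). Sum = 5.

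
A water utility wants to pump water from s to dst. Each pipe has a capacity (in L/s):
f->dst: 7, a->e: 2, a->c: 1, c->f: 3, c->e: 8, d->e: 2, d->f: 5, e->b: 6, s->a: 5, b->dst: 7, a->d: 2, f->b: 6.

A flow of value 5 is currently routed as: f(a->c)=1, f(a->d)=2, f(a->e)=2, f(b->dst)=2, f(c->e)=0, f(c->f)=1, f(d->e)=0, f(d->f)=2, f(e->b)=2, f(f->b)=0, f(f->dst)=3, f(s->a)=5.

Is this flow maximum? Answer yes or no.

Residual reachable from s: {s}; dst is not reachable.
Saturated cut: s->a with total capacity 5 = current flow value. Flow is maximum.

Yes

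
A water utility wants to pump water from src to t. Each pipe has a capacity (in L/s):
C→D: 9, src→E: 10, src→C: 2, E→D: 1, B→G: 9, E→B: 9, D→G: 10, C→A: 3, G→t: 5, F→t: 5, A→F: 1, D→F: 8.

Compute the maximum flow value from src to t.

Augment src→E→B→G→t: bottleneck 5. Total 5.
Augment src→E→D→F→t: bottleneck 1. Total 6.
Augment src→C→D→F→t: bottleneck 2. Total 8.
No augmenting path remains in the residual graph.

8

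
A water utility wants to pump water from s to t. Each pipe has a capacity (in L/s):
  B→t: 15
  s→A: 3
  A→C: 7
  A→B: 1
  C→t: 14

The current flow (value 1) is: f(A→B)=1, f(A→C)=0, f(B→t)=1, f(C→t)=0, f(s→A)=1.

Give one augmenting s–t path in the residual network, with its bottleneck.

Residual along s→A→C→t: s→A: 2, A→C: 7, C→t: 14.
Bottleneck = min = 2.

s→A→C→t, bottleneck 2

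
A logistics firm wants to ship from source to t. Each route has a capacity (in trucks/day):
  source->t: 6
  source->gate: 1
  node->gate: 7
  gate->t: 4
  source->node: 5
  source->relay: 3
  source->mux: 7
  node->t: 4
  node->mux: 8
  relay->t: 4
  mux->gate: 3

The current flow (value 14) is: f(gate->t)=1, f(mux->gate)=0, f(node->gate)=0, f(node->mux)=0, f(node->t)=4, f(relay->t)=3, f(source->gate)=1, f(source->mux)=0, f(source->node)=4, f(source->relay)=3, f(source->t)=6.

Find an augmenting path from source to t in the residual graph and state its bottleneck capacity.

Residual along source->node->gate->t: source->node: 1, node->gate: 7, gate->t: 3.
Bottleneck = min = 1.

source->node->gate->t, bottleneck 1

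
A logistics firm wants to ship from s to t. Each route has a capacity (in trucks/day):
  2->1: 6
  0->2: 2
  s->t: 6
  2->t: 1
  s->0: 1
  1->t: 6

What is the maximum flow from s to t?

Augment s->t: bottleneck 6. Total 6.
Augment s->0->2->t: bottleneck 1. Total 7.
No augmenting path remains in the residual graph.

7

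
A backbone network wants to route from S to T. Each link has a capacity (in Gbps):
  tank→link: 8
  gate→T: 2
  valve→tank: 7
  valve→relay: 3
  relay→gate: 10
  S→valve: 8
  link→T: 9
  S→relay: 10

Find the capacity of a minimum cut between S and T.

9

Max flow = 9 (via 2 augmenting paths).
In the residual at optimum, the set reachable from S is {S, gate, relay, valve}.
Cut edges: valve→tank (cap 7), gate→T (cap 2). Sum = 9.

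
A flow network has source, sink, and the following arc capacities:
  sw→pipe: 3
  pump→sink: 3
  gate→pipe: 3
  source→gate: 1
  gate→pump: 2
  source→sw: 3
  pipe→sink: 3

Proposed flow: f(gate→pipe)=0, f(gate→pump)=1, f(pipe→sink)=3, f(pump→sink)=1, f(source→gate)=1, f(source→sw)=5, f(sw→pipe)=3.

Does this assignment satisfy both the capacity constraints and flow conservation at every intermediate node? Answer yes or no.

No

Capacity violated on source→sw: flow 5 > capacity 3.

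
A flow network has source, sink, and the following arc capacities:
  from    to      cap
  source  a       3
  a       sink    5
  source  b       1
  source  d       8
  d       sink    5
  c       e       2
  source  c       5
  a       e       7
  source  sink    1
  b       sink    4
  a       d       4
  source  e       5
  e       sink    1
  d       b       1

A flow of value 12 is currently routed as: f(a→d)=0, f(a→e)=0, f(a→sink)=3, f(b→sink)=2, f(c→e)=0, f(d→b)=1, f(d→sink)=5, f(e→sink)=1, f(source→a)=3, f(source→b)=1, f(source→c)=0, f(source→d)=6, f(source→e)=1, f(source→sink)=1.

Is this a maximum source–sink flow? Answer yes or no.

Residual reachable from source: {c, d, e, source}; sink is not reachable.
Saturated cut: source→a, source→b, source→sink, d→b, d→sink, e→sink with total capacity 12 = current flow value. Flow is maximum.

Yes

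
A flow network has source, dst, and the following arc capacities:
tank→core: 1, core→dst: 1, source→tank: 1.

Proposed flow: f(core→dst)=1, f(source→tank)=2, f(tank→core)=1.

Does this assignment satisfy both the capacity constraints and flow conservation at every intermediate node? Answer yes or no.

Capacity violated on source→tank: flow 2 > capacity 1.

No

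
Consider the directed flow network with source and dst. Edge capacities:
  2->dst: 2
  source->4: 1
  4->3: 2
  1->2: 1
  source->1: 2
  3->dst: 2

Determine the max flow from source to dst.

2

Augment source->1->2->dst: bottleneck 1. Total 1.
Augment source->4->3->dst: bottleneck 1. Total 2.
No augmenting path remains in the residual graph.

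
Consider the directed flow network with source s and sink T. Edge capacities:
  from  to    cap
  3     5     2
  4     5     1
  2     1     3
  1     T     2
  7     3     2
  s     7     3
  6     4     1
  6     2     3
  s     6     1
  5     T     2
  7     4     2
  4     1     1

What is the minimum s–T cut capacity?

Max flow = 4 (via 4 augmenting paths).
In the residual at optimum, the set reachable from s is {s}.
Cut edges: s->6 (cap 1), s->7 (cap 3). Sum = 4.

4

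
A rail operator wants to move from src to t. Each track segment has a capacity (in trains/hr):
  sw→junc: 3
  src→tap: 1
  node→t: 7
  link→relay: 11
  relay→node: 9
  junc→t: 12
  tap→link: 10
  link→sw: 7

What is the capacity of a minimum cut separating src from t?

1

Max flow = 1 (via 1 augmenting path).
In the residual at optimum, the set reachable from src is {src}.
Cut edges: src→tap (cap 1). Sum = 1.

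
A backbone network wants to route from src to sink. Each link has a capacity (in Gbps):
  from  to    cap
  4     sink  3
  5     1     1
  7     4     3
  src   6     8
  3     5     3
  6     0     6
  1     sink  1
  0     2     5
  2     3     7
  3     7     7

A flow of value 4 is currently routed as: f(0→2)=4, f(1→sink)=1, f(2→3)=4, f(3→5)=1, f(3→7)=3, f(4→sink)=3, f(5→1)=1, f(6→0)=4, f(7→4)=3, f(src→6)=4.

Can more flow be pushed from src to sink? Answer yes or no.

No

Residual reachable from src: {0, 2, 3, 5, 6, 7, src}; sink is not reachable.
Saturated cut: 7→4, 5→1 with total capacity 4 = current flow value. Flow is maximum.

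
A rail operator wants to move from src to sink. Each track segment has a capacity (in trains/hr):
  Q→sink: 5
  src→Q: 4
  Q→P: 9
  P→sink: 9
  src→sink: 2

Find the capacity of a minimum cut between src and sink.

6

Max flow = 6 (via 2 augmenting paths).
In the residual at optimum, the set reachable from src is {src}.
Cut edges: src→Q (cap 4), src→sink (cap 2). Sum = 6.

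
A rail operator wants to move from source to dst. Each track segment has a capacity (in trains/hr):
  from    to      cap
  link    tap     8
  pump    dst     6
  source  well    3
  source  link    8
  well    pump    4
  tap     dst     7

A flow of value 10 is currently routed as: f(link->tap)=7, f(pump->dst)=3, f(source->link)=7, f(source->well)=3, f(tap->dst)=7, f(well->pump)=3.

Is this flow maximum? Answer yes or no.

Residual reachable from source: {link, source, tap}; dst is not reachable.
Saturated cut: source->well, tap->dst with total capacity 10 = current flow value. Flow is maximum.

Yes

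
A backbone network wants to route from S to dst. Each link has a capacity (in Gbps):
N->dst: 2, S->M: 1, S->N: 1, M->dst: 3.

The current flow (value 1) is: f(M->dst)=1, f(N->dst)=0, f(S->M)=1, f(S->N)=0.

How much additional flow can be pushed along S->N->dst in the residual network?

Residual capacities along the path: S->N: 1, N->dst: 2.
Minimum is 1.

1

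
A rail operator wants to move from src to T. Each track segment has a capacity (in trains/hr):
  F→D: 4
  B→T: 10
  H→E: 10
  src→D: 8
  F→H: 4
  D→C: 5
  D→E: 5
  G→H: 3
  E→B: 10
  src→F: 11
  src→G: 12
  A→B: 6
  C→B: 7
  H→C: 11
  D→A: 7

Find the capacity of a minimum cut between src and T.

Max flow = 10 (via 3 augmenting paths).
In the residual at optimum, the set reachable from src is {A, B, C, D, E, F, G, H, src}.
Cut edges: B→T (cap 10). Sum = 10.

10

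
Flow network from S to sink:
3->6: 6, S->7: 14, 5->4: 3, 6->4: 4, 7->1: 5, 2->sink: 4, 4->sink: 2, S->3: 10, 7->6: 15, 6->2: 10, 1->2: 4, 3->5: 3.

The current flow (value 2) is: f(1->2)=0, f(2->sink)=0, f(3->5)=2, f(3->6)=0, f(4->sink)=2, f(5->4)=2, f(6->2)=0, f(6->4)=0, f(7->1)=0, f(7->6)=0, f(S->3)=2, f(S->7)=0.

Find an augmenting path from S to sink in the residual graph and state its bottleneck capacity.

Residual along S->3->6->2->sink: S->3: 8, 3->6: 6, 6->2: 10, 2->sink: 4.
Bottleneck = min = 4.

S->3->6->2->sink, bottleneck 4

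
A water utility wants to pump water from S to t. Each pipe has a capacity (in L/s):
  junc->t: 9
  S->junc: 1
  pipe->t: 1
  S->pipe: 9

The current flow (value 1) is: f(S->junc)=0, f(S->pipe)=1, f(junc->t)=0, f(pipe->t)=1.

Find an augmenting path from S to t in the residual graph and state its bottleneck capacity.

S->junc->t, bottleneck 1

Residual along S->junc->t: S->junc: 1, junc->t: 9.
Bottleneck = min = 1.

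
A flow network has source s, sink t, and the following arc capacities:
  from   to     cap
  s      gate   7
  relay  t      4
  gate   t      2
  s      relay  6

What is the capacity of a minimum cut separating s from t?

6

Max flow = 6 (via 2 augmenting paths).
In the residual at optimum, the set reachable from s is {gate, relay, s}.
Cut edges: relay→t (cap 4), gate→t (cap 2). Sum = 6.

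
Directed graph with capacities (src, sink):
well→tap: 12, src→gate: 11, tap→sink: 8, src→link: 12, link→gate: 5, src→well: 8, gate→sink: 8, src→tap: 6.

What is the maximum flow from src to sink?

16

Augment src→gate→sink: bottleneck 8. Total 8.
Augment src→tap→sink: bottleneck 6. Total 14.
Augment src→well→tap→sink: bottleneck 2. Total 16.
No augmenting path remains in the residual graph.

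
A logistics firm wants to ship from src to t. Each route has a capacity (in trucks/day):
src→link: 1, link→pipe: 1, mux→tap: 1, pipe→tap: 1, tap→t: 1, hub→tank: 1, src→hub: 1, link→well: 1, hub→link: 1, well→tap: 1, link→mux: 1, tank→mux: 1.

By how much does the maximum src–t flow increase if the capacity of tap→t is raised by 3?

1

Original max flow = 1.
After raising cap(tap→t), augmenting paths through that edge carry 1 more unit.
New max flow = 2. Increase = 1.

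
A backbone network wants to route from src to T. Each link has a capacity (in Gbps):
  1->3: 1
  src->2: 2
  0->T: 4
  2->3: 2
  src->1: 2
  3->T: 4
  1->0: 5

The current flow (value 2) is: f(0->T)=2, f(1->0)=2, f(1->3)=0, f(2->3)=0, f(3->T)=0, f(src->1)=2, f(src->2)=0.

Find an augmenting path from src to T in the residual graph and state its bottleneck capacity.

src->2->3->T, bottleneck 2

Residual along src->2->3->T: src->2: 2, 2->3: 2, 3->T: 4.
Bottleneck = min = 2.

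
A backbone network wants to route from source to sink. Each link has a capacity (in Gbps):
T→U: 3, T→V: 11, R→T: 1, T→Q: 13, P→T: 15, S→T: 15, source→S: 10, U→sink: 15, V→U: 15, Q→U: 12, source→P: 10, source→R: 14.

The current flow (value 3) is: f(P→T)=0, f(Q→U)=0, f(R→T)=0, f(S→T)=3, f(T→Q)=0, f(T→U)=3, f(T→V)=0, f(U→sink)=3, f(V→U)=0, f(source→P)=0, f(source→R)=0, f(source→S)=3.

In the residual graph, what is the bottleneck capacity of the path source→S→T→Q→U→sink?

7

Residual capacities along the path: source→S: 7, S→T: 12, T→Q: 13, Q→U: 12, U→sink: 12.
Minimum is 7.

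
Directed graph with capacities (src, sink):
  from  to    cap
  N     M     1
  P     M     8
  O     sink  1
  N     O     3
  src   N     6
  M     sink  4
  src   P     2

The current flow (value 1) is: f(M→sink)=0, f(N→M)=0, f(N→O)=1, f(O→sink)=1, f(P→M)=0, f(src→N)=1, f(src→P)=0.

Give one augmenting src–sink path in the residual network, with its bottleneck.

src→N→M→sink, bottleneck 1

Residual along src→N→M→sink: src→N: 5, N→M: 1, M→sink: 4.
Bottleneck = min = 1.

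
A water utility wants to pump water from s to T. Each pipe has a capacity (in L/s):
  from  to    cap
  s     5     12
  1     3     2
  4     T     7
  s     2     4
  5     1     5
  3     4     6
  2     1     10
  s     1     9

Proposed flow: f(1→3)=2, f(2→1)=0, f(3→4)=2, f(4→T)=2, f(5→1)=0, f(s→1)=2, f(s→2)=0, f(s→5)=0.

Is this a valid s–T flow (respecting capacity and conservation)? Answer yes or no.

Yes

Every edge has 0 ≤ f(e) ≤ cap(e).
At each intermediate node, inflow equals outflow.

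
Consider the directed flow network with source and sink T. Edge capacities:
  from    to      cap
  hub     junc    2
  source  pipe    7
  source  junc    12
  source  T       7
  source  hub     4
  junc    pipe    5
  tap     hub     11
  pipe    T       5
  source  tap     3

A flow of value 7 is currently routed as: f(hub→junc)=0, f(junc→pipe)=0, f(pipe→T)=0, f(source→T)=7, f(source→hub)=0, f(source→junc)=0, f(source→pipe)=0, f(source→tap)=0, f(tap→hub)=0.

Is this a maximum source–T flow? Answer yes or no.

No

Residual path source→pipe→T has bottleneck 5 > 0.
Pushing 5 along it raises the flow to 12, so the given flow is not maximum.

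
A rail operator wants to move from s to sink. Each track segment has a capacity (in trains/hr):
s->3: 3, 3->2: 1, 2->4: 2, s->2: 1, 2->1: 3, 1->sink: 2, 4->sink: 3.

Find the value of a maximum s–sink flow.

Augment s->2->4->sink: bottleneck 1. Total 1.
Augment s->3->2->4->sink: bottleneck 1. Total 2.
No augmenting path remains in the residual graph.

2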